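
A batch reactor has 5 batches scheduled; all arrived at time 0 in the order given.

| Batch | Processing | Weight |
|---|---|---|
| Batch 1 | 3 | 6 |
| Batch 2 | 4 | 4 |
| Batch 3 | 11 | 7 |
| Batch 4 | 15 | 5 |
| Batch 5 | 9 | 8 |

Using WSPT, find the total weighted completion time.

573

WSPT (decreasing weight/processing-time ratio): Batch 1 Batch 2 Batch 5 Batch 3 Batch 4.
Batch 1: finishes 3, weight 6, w·C = 18
Batch 2: finishes 7, weight 4, w·C = 28
Batch 5: finishes 16, weight 8, w·C = 128
Batch 3: finishes 27, weight 7, w·C = 189
Batch 4: finishes 42, weight 5, w·C = 210
Sum = 18+28+128+189+210 = 573.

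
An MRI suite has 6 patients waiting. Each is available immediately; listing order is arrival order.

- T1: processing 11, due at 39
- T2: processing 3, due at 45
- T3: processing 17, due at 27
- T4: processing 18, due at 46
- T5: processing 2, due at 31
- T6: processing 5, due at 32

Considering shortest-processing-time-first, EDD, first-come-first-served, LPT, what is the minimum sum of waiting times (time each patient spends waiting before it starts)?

76

SPT (increasing processing time): T5 T2 T6 T1 T3 T4.
T5: waits 0, runs 0→2
T2: waits 2, runs 2→5
T6: waits 5, runs 5→10
T1: waits 10, runs 10→21
T3: waits 21, runs 21→38
T4: waits 38, runs 38→56
Sum = 0+2+5+10+21+38 = 76.
EDD (increasing due date): T3 T5 T6 T1 T2 T4.
T3: waits 0, runs 0→17
T5: waits 17, runs 17→19
T6: waits 19, runs 19→24
T1: waits 24, runs 24→35
T2: waits 35, runs 35→38
T4: waits 38, runs 38→56
Sum = 0+17+19+24+35+38 = 133.
FIFO (arrival order): T1 T2 T3 T4 T5 T6.
T1: waits 0, runs 0→11
T2: waits 11, runs 11→14
T3: waits 14, runs 14→31
T4: waits 31, runs 31→49
T5: waits 49, runs 49→51
T6: waits 51, runs 51→56
Sum = 0+11+14+31+49+51 = 156.
LPT (decreasing processing time): T4 T3 T1 T6 T2 T5.
T4: waits 0, runs 0→18
T3: waits 18, runs 18→35
T1: waits 35, runs 35→46
T6: waits 46, runs 46→51
T2: waits 51, runs 51→54
T5: waits 54, runs 54→56
Sum = 0+18+35+46+51+54 = 204.
SPT 76, EDD 133, FIFO 156, LPT 204 → minimum 76.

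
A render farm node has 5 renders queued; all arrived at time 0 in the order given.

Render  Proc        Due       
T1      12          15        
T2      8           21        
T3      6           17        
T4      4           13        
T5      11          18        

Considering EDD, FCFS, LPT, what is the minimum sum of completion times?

116

EDD (increasing due date): T4 T1 T3 T5 T2.
T4: 0→4
T1: 4→16
T3: 16→22
T5: 22→33
T2: 33→41
Sum = 4+16+22+33+41 = 116.
FIFO (arrival order): T1 T2 T3 T4 T5.
T1: 0→12
T2: 12→20
T3: 20→26
T4: 26→30
T5: 30→41
Sum = 12+20+26+30+41 = 129.
LPT (decreasing processing time): T1 T5 T2 T3 T4.
T1: 0→12
T5: 12→23
T2: 23→31
T3: 31→37
T4: 37→41
Sum = 12+23+31+37+41 = 144.
EDD 116, FIFO 129, LPT 144 → minimum 116.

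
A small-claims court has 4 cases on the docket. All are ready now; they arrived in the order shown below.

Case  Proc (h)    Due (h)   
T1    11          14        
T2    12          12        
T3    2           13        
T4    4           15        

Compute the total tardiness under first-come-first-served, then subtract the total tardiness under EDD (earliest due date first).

FIFO (arrival order): T1 T2 T3 T4.
T1: 0→11, due 14, tardiness 0
T2: 11→23, due 12, tardiness 11
T3: 23→25, due 13, tardiness 12
T4: 25→29, due 15, tardiness 14
Sum = 0+11+12+14 = 37.
EDD (increasing due date): T2 T3 T1 T4.
T2: 0→12, due 12, tardiness 0
T3: 12→14, due 13, tardiness 1
T1: 14→25, due 14, tardiness 11
T4: 25→29, due 15, tardiness 14
Sum = 0+1+11+14 = 26.
Difference = 37 − 26 = 11.

11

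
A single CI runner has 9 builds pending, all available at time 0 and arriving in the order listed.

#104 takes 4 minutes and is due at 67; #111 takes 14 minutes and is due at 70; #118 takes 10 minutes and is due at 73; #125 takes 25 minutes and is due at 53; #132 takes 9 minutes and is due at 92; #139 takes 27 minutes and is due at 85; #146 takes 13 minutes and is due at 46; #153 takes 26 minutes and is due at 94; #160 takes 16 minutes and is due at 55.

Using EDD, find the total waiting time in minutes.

544

EDD (increasing due date): #146 #125 #160 #104 #111 #118 #139 #132 #153.
#146: waits 0, runs 0→13
#125: waits 13, runs 13→38
#160: waits 38, runs 38→54
#104: waits 54, runs 54→58
#111: waits 58, runs 58→72
#118: waits 72, runs 72→82
#139: waits 82, runs 82→109
#132: waits 109, runs 109→118
#153: waits 118, runs 118→144
Sum = 0+13+38+54+58+72+82+109+118 = 544.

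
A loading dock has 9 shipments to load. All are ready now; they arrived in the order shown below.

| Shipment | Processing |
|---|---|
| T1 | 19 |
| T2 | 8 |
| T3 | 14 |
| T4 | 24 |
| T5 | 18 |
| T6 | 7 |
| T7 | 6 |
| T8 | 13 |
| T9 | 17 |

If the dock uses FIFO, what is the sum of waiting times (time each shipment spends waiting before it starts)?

530

FIFO (arrival order): T1 T2 T3 T4 T5 T6 T7 T8 T9.
T1: waits 0, runs 0→19
T2: waits 19, runs 19→27
T3: waits 27, runs 27→41
T4: waits 41, runs 41→65
T5: waits 65, runs 65→83
T6: waits 83, runs 83→90
T7: waits 90, runs 90→96
T8: waits 96, runs 96→109
T9: waits 109, runs 109→126
Sum = 0+19+27+41+65+83+90+96+109 = 530.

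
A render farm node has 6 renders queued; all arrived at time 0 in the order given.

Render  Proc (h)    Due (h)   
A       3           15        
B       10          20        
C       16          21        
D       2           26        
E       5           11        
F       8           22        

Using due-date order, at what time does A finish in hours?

8

EDD (increasing due date): E A B C F D.
E: 0→5
A: 5→8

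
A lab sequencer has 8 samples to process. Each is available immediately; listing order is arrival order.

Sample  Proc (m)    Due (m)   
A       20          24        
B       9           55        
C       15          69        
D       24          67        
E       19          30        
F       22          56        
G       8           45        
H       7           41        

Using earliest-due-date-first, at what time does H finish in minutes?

EDD (increasing due date): A E H G B F D C.
A: 0→20
E: 20→39
H: 39→46

46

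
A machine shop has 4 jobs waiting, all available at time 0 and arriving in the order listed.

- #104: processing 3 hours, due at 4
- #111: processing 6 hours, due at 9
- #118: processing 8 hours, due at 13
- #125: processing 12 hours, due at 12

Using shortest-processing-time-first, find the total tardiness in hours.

21

SPT (increasing processing time): #104 #111 #118 #125.
#104: 0→3, due 4, tardiness 0
#111: 3→9, due 9, tardiness 0
#118: 9→17, due 13, tardiness 4
#125: 17→29, due 12, tardiness 17
Sum = 0+0+4+17 = 21.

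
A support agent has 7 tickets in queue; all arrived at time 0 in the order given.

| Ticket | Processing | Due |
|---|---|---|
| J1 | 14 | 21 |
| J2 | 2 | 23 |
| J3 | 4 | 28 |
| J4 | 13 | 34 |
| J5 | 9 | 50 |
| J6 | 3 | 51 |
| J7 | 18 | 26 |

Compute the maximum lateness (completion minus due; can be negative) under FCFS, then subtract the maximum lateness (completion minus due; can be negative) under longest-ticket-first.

FIFO (arrival order): J1 J2 J3 J4 J5 J6 J7.
J1: 0→14, due 21, lateness -7
J2: 14→16, due 23, lateness -7
J3: 16→20, due 28, lateness -8
J4: 20→33, due 34, lateness -1
J5: 33→42, due 50, lateness -8
J6: 42→45, due 51, lateness -6
J7: 45→63, due 26, lateness 37
Maximum = 37.
LPT (decreasing processing time): J7 J1 J4 J5 J3 J6 J2.
J7: 0→18, due 26, lateness -8
J1: 18→32, due 21, lateness 11
J4: 32→45, due 34, lateness 11
J5: 45→54, due 50, lateness 4
J3: 54→58, due 28, lateness 30
J6: 58→61, due 51, lateness 10
J2: 61→63, due 23, lateness 40
Maximum = 40.
Difference = 37 − 40 = -3.

-3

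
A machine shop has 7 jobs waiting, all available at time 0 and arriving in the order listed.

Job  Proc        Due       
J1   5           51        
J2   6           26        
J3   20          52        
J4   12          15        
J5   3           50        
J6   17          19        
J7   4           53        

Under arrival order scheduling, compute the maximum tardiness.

44

FIFO (arrival order): J1 J2 J3 J4 J5 J6 J7.
J1: 0→5, due 51, tardiness 0
J2: 5→11, due 26, tardiness 0
J3: 11→31, due 52, tardiness 0
J4: 31→43, due 15, tardiness 28
J5: 43→46, due 50, tardiness 0
J6: 46→63, due 19, tardiness 44
J7: 63→67, due 53, tardiness 14
Maximum = 44.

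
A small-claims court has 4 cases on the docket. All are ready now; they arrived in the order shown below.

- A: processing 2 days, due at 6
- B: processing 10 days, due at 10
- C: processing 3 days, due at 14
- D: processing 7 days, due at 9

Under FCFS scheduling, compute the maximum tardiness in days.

13

FIFO (arrival order): A B C D.
A: 0→2, due 6, tardiness 0
B: 2→12, due 10, tardiness 2
C: 12→15, due 14, tardiness 1
D: 15→22, due 9, tardiness 13
Maximum = 13.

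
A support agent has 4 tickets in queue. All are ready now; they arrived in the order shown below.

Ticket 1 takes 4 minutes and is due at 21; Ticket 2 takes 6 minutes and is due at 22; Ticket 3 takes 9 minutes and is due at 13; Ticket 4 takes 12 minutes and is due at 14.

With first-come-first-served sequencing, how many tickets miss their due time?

FIFO (arrival order): Ticket 1 Ticket 2 Ticket 3 Ticket 4.
Ticket 1: 0→4, due 21, tardiness 0
Ticket 2: 4→10, due 22, tardiness 0
Ticket 3: 10→19, due 13, tardiness 6
Ticket 4: 19→31, due 14, tardiness 17
Late tickets: 2.

2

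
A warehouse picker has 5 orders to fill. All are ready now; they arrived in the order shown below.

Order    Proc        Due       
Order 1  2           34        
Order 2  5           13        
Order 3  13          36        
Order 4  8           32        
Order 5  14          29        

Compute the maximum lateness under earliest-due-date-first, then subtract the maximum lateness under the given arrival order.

-7

EDD (increasing due date): Order 2 Order 5 Order 4 Order 1 Order 3.
Order 2: 0→5, due 13, lateness -8
Order 5: 5→19, due 29, lateness -10
Order 4: 19→27, due 32, lateness -5
Order 1: 27→29, due 34, lateness -5
Order 3: 29→42, due 36, lateness 6
Maximum = 6.
FIFO (arrival order): Order 1 Order 2 Order 3 Order 4 Order 5.
Order 1: 0→2, due 34, lateness -32
Order 2: 2→7, due 13, lateness -6
Order 3: 7→20, due 36, lateness -16
Order 4: 20→28, due 32, lateness -4
Order 5: 28→42, due 29, lateness 13
Maximum = 13.
Difference = 6 − 13 = -7.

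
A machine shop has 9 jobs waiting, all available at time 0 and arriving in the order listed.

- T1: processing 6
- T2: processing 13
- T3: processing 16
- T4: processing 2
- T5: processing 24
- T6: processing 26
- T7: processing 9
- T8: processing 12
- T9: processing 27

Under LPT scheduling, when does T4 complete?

LPT (decreasing processing time): T9 T6 T5 T3 T2 T8 T7 T1 T4.
T9: 0→27
T6: 27→53
T5: 53→77
T3: 77→93
T2: 93→106
T8: 106→118
T7: 118→127
T1: 127→133
T4: 133→135

135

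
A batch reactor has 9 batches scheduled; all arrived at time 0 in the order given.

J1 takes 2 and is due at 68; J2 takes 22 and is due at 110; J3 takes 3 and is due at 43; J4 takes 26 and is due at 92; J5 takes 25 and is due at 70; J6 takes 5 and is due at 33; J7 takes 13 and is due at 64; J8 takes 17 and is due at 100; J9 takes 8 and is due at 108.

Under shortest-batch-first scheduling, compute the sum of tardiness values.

SPT (increasing processing time): J1 J3 J6 J9 J7 J8 J2 J5 J4.
J1: 0→2, due 68, tardiness 0
J3: 2→5, due 43, tardiness 0
J6: 5→10, due 33, tardiness 0
J9: 10→18, due 108, tardiness 0
J7: 18→31, due 64, tardiness 0
J8: 31→48, due 100, tardiness 0
J2: 48→70, due 110, tardiness 0
J5: 70→95, due 70, tardiness 25
J4: 95→121, due 92, tardiness 29
Sum = 0+0+0+0+0+0+0+25+29 = 54.

54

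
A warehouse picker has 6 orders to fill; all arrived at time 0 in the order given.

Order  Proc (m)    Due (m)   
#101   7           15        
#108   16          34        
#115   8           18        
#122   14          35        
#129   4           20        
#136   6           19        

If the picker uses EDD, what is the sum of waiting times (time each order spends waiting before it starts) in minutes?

EDD (increasing due date): #101 #115 #136 #129 #108 #122.
#101: waits 0, runs 0→7
#115: waits 7, runs 7→15
#136: waits 15, runs 15→21
#129: waits 21, runs 21→25
#108: waits 25, runs 25→41
#122: waits 41, runs 41→55
Sum = 0+7+15+21+25+41 = 109.

109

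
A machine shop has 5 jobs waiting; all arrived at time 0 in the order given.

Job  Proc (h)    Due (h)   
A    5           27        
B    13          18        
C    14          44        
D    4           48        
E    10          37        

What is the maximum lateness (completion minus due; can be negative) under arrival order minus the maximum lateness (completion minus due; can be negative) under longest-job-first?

-6

FIFO (arrival order): A B C D E.
A: 0→5, due 27, lateness -22
B: 5→18, due 18, lateness 0
C: 18→32, due 44, lateness -12
D: 32→36, due 48, lateness -12
E: 36→46, due 37, lateness 9
Maximum = 9.
LPT (decreasing processing time): C B E A D.
C: 0→14, due 44, lateness -30
B: 14→27, due 18, lateness 9
E: 27→37, due 37, lateness 0
A: 37→42, due 27, lateness 15
D: 42→46, due 48, lateness -2
Maximum = 15.
Difference = 9 − 15 = -6.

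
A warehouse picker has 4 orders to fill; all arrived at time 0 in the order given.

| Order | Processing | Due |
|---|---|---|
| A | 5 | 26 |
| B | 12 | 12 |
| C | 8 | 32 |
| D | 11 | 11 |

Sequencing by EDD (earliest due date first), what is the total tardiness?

EDD (increasing due date): D B A C.
D: 0→11, due 11, tardiness 0
B: 11→23, due 12, tardiness 11
A: 23→28, due 26, tardiness 2
C: 28→36, due 32, tardiness 4
Sum = 0+11+2+4 = 17.

17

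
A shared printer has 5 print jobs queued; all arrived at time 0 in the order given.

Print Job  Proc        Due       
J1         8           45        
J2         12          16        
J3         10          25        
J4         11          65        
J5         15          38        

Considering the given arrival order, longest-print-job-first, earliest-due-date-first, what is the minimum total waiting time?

99

FIFO (arrival order): J1 J2 J3 J4 J5.
J1: waits 0, runs 0→8
J2: waits 8, runs 8→20
J3: waits 20, runs 20→30
J4: waits 30, runs 30→41
J5: waits 41, runs 41→56
Sum = 0+8+20+30+41 = 99.
LPT (decreasing processing time): J5 J2 J4 J3 J1.
J5: waits 0, runs 0→15
J2: waits 15, runs 15→27
J4: waits 27, runs 27→38
J3: waits 38, runs 38→48
J1: waits 48, runs 48→56
Sum = 0+15+27+38+48 = 128.
EDD (increasing due date): J2 J3 J5 J1 J4.
J2: waits 0, runs 0→12
J3: waits 12, runs 12→22
J5: waits 22, runs 22→37
J1: waits 37, runs 37→45
J4: waits 45, runs 45→56
Sum = 0+12+22+37+45 = 116.
FIFO 99, LPT 128, EDD 116 → minimum 99.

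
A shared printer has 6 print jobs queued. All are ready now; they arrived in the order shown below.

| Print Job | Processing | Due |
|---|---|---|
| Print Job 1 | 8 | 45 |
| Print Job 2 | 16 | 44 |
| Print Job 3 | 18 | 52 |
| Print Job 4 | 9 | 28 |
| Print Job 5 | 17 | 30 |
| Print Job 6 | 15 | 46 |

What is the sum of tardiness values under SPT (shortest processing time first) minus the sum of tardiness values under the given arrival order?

-28

SPT (increasing processing time): Print Job 1 Print Job 4 Print Job 6 Print Job 2 Print Job 5 Print Job 3.
Print Job 1: 0→8, due 45, tardiness 0
Print Job 4: 8→17, due 28, tardiness 0
Print Job 6: 17→32, due 46, tardiness 0
Print Job 2: 32→48, due 44, tardiness 4
Print Job 5: 48→65, due 30, tardiness 35
Print Job 3: 65→83, due 52, tardiness 31
Sum = 0+0+0+4+35+31 = 70.
FIFO (arrival order): Print Job 1 Print Job 2 Print Job 3 Print Job 4 Print Job 5 Print Job 6.
Print Job 1: 0→8, due 45, tardiness 0
Print Job 2: 8→24, due 44, tardiness 0
Print Job 3: 24→42, due 52, tardiness 0
Print Job 4: 42→51, due 28, tardiness 23
Print Job 5: 51→68, due 30, tardiness 38
Print Job 6: 68→83, due 46, tardiness 37
Sum = 0+0+0+23+38+37 = 98.
Difference = 70 − 98 = -28.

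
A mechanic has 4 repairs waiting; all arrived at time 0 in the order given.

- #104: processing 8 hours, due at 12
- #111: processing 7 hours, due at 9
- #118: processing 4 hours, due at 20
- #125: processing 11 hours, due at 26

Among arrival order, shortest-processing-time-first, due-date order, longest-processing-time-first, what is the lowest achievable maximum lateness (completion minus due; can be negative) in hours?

4

FIFO (arrival order): #104 #111 #118 #125.
#104: 0→8, due 12, lateness -4
#111: 8→15, due 9, lateness 6
#118: 15→19, due 20, lateness -1
#125: 19→30, due 26, lateness 4
Maximum = 6.
SPT (increasing processing time): #118 #111 #104 #125.
#118: 0→4, due 20, lateness -16
#111: 4→11, due 9, lateness 2
#104: 11→19, due 12, lateness 7
#125: 19→30, due 26, lateness 4
Maximum = 7.
EDD (increasing due date): #111 #104 #118 #125.
#111: 0→7, due 9, lateness -2
#104: 7→15, due 12, lateness 3
#118: 15→19, due 20, lateness -1
#125: 19→30, due 26, lateness 4
Maximum = 4.
LPT (decreasing processing time): #125 #104 #111 #118.
#125: 0→11, due 26, lateness -15
#104: 11→19, due 12, lateness 7
#111: 19→26, due 9, lateness 17
#118: 26→30, due 20, lateness 10
Maximum = 17.
FIFO 6, SPT 7, EDD 4, LPT 17 → minimum 4.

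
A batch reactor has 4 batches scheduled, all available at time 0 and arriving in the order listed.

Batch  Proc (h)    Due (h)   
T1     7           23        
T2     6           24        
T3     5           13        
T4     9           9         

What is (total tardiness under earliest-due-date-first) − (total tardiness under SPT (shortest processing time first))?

EDD (increasing due date): T4 T3 T1 T2.
T4: 0→9, due 9, tardiness 0
T3: 9→14, due 13, tardiness 1
T1: 14→21, due 23, tardiness 0
T2: 21→27, due 24, tardiness 3
Sum = 0+1+0+3 = 4.
SPT (increasing processing time): T3 T2 T1 T4.
T3: 0→5, due 13, tardiness 0
T2: 5→11, due 24, tardiness 0
T1: 11→18, due 23, tardiness 0
T4: 18→27, due 9, tardiness 18
Sum = 0+0+0+18 = 18.
Difference = 4 − 18 = -14.

-14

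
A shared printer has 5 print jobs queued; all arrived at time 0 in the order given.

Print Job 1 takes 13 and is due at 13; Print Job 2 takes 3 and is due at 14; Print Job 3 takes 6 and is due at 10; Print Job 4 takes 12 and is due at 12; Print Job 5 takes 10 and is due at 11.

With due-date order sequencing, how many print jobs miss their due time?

EDD (increasing due date): Print Job 3 Print Job 5 Print Job 4 Print Job 1 Print Job 2.
Print Job 3: 0→6, due 10, tardiness 0
Print Job 5: 6→16, due 11, tardiness 5
Print Job 4: 16→28, due 12, tardiness 16
Print Job 1: 28→41, due 13, tardiness 28
Print Job 2: 41→44, due 14, tardiness 30
Late print jobs: 4.

4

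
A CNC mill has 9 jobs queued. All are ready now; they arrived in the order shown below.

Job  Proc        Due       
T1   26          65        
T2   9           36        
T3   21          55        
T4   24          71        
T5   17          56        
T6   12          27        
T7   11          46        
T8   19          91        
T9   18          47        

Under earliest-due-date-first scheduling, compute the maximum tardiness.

67

EDD (increasing due date): T6 T2 T7 T9 T3 T5 T1 T4 T8.
T6: 0→12, due 27, tardiness 0
T2: 12→21, due 36, tardiness 0
T7: 21→32, due 46, tardiness 0
T9: 32→50, due 47, tardiness 3
T3: 50→71, due 55, tardiness 16
T5: 71→88, due 56, tardiness 32
T1: 88→114, due 65, tardiness 49
T4: 114→138, due 71, tardiness 67
T8: 138→157, due 91, tardiness 66
Maximum = 67.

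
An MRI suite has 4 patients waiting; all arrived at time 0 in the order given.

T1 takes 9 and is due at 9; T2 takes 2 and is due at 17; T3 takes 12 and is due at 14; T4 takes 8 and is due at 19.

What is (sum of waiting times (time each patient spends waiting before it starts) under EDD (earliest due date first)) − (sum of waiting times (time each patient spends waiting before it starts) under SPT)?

22

EDD (increasing due date): T1 T3 T2 T4.
T1: waits 0, runs 0→9
T3: waits 9, runs 9→21
T2: waits 21, runs 21→23
T4: waits 23, runs 23→31
Sum = 0+9+21+23 = 53.
SPT (increasing processing time): T2 T4 T1 T3.
T2: waits 0, runs 0→2
T4: waits 2, runs 2→10
T1: waits 10, runs 10→19
T3: waits 19, runs 19→31
Sum = 0+2+10+19 = 31.
Difference = 53 − 31 = 22.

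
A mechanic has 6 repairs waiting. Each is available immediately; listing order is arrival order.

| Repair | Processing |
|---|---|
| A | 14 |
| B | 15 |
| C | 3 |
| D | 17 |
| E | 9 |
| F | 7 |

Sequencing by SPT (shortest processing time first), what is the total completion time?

SPT (increasing processing time): C F E A B D.
C: 0→3
F: 3→10
E: 10→19
A: 19→33
B: 33→48
D: 48→65
Sum = 3+10+19+33+48+65 = 178.

178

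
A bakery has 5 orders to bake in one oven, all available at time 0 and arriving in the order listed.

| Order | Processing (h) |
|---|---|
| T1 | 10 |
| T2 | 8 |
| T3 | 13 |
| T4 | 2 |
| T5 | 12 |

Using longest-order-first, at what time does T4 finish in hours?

45

LPT (decreasing processing time): T3 T5 T1 T2 T4.
T3: 0→13
T5: 13→25
T1: 25→35
T2: 35→43
T4: 43→45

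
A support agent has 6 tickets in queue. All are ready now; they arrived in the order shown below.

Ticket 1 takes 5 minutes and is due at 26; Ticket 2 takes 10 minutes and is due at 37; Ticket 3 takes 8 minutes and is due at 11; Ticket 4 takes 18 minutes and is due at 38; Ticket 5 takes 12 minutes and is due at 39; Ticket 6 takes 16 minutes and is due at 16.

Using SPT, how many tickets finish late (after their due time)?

SPT (increasing processing time): Ticket 1 Ticket 3 Ticket 2 Ticket 5 Ticket 6 Ticket 4.
Ticket 1: 0→5, due 26, tardiness 0
Ticket 3: 5→13, due 11, tardiness 2
Ticket 2: 13→23, due 37, tardiness 0
Ticket 5: 23→35, due 39, tardiness 0
Ticket 6: 35→51, due 16, tardiness 35
Ticket 4: 51→69, due 38, tardiness 31
Late tickets: 3.

3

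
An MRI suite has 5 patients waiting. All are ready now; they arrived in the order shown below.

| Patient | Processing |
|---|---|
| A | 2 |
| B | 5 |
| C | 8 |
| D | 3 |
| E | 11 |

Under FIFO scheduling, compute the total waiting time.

FIFO (arrival order): A B C D E.
A: waits 0, runs 0→2
B: waits 2, runs 2→7
C: waits 7, runs 7→15
D: waits 15, runs 15→18
E: waits 18, runs 18→29
Sum = 0+2+7+15+18 = 42.

42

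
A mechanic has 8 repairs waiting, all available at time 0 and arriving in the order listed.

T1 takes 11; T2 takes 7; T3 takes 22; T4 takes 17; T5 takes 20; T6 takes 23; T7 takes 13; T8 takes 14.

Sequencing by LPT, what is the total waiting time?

540

LPT (decreasing processing time): T6 T3 T5 T4 T8 T7 T1 T2.
T6: waits 0, runs 0→23
T3: waits 23, runs 23→45
T5: waits 45, runs 45→65
T4: waits 65, runs 65→82
T8: waits 82, runs 82→96
T7: waits 96, runs 96→109
T1: waits 109, runs 109→120
T2: waits 120, runs 120→127
Sum = 0+23+45+65+82+96+109+120 = 540.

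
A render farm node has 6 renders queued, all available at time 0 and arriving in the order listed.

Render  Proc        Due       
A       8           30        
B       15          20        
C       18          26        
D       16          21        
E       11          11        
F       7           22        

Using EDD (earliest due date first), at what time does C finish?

EDD (increasing due date): E B D F C A.
E: 0→11
B: 11→26
D: 26→42
F: 42→49
C: 49→67

67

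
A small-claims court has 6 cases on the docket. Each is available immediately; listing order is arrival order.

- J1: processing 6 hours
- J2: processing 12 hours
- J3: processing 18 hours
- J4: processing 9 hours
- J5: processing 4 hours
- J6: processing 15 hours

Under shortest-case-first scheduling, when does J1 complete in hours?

10

SPT (increasing processing time): J5 J1 J4 J2 J6 J3.
J5: 0→4
J1: 4→10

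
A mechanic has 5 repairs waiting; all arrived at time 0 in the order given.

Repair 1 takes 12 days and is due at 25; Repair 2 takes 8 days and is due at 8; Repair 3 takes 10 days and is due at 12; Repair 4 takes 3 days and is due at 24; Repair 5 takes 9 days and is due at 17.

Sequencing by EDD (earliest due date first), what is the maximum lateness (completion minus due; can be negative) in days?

17

EDD (increasing due date): Repair 2 Repair 3 Repair 5 Repair 4 Repair 1.
Repair 2: 0→8, due 8, lateness 0
Repair 3: 8→18, due 12, lateness 6
Repair 5: 18→27, due 17, lateness 10
Repair 4: 27→30, due 24, lateness 6
Repair 1: 30→42, due 25, lateness 17
Maximum = 17.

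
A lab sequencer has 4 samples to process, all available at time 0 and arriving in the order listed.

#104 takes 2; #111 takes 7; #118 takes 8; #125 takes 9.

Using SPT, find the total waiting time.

28

SPT (increasing processing time): #104 #111 #118 #125.
#104: waits 0, runs 0→2
#111: waits 2, runs 2→9
#118: waits 9, runs 9→17
#125: waits 17, runs 17→26
Sum = 0+2+9+17 = 28.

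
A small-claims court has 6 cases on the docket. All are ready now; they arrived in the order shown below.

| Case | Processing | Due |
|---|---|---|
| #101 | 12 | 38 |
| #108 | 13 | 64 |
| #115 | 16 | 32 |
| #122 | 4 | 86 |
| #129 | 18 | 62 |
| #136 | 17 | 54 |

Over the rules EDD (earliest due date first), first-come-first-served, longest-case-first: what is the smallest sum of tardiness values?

EDD (increasing due date): #115 #101 #136 #129 #108 #122.
#115: 0→16, due 32, tardiness 0
#101: 16→28, due 38, tardiness 0
#136: 28→45, due 54, tardiness 0
#129: 45→63, due 62, tardiness 1
#108: 63→76, due 64, tardiness 12
#122: 76→80, due 86, tardiness 0
Sum = 0+0+0+1+12+0 = 13.
FIFO (arrival order): #101 #108 #115 #122 #129 #136.
#101: 0→12, due 38, tardiness 0
#108: 12→25, due 64, tardiness 0
#115: 25→41, due 32, tardiness 9
#122: 41→45, due 86, tardiness 0
#129: 45→63, due 62, tardiness 1
#136: 63→80, due 54, tardiness 26
Sum = 0+0+9+0+1+26 = 36.
LPT (decreasing processing time): #129 #136 #115 #108 #101 #122.
#129: 0→18, due 62, tardiness 0
#136: 18→35, due 54, tardiness 0
#115: 35→51, due 32, tardiness 19
#108: 51→64, due 64, tardiness 0
#101: 64→76, due 38, tardiness 38
#122: 76→80, due 86, tardiness 0
Sum = 0+0+19+0+38+0 = 57.
EDD 13, FIFO 36, LPT 57 → minimum 13.

13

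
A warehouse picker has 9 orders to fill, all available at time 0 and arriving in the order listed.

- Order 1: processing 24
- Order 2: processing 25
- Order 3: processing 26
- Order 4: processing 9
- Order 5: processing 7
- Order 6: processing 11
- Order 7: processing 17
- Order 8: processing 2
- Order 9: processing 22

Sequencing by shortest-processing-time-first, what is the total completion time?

SPT (increasing processing time): Order 8 Order 5 Order 4 Order 6 Order 7 Order 9 Order 1 Order 2 Order 3.
Order 8: 0→2
Order 5: 2→9
Order 4: 9→18
Order 6: 18→29
Order 7: 29→46
Order 9: 46→68
Order 1: 68→92
Order 2: 92→117
Order 3: 117→143
Sum = 2+9+18+29+46+68+92+117+143 = 524.

524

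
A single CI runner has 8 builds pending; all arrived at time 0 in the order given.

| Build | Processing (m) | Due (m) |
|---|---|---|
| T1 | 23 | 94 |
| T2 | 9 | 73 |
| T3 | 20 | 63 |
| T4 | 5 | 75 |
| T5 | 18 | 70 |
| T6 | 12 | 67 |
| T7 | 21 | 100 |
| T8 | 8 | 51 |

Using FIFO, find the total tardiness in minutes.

98

FIFO (arrival order): T1 T2 T3 T4 T5 T6 T7 T8.
T1: 0→23, due 94, tardiness 0
T2: 23→32, due 73, tardiness 0
T3: 32→52, due 63, tardiness 0
T4: 52→57, due 75, tardiness 0
T5: 57→75, due 70, tardiness 5
T6: 75→87, due 67, tardiness 20
T7: 87→108, due 100, tardiness 8
T8: 108→116, due 51, tardiness 65
Sum = 0+0+0+0+5+20+8+65 = 98.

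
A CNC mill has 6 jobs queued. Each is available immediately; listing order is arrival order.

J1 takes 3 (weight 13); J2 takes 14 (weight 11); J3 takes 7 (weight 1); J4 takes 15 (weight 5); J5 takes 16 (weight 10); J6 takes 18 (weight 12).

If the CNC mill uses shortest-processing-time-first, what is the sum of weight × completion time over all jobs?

1934

SPT (increasing processing time): J1 J3 J2 J4 J5 J6.
J1: finishes 3, weight 13, w·C = 39
J3: finishes 10, weight 1, w·C = 10
J2: finishes 24, weight 11, w·C = 264
J4: finishes 39, weight 5, w·C = 195
J5: finishes 55, weight 10, w·C = 550
J6: finishes 73, weight 12, w·C = 876
Sum = 39+10+264+195+550+876 = 1934.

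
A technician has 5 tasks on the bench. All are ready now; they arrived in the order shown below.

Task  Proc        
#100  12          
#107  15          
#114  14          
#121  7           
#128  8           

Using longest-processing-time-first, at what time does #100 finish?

41

LPT (decreasing processing time): #107 #114 #100 #128 #121.
#107: 0→15
#114: 15→29
#100: 29→41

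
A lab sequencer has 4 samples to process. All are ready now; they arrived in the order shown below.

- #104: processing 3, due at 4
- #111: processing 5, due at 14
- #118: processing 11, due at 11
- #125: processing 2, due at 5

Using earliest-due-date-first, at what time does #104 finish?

3

EDD (increasing due date): #104 #125 #118 #111.
#104: 0→3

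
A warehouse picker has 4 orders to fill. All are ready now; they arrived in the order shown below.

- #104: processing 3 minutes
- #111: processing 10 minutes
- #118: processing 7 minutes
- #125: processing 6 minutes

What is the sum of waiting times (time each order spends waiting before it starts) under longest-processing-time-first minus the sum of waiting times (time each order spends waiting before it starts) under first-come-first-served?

LPT (decreasing processing time): #111 #118 #125 #104.
#111: waits 0, runs 0→10
#118: waits 10, runs 10→17
#125: waits 17, runs 17→23
#104: waits 23, runs 23→26
Sum = 0+10+17+23 = 50.
FIFO (arrival order): #104 #111 #118 #125.
#104: waits 0, runs 0→3
#111: waits 3, runs 3→13
#118: waits 13, runs 13→20
#125: waits 20, runs 20→26
Sum = 0+3+13+20 = 36.
Difference = 50 − 36 = 14.

14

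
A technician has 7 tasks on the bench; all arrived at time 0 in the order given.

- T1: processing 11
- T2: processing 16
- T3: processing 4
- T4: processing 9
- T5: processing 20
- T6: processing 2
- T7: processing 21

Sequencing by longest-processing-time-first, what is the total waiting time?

345

LPT (decreasing processing time): T7 T5 T2 T1 T4 T3 T6.
T7: waits 0, runs 0→21
T5: waits 21, runs 21→41
T2: waits 41, runs 41→57
T1: waits 57, runs 57→68
T4: waits 68, runs 68→77
T3: waits 77, runs 77→81
T6: waits 81, runs 81→83
Sum = 0+21+41+57+68+77+81 = 345.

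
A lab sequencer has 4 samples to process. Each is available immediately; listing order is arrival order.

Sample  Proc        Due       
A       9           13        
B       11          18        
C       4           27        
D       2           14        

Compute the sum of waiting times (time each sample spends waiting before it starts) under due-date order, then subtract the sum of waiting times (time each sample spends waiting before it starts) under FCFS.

EDD (increasing due date): A D B C.
A: waits 0, runs 0→9
D: waits 9, runs 9→11
B: waits 11, runs 11→22
C: waits 22, runs 22→26
Sum = 0+9+11+22 = 42.
FIFO (arrival order): A B C D.
A: waits 0, runs 0→9
B: waits 9, runs 9→20
C: waits 20, runs 20→24
D: waits 24, runs 24→26
Sum = 0+9+20+24 = 53.
Difference = 42 − 53 = -11.

-11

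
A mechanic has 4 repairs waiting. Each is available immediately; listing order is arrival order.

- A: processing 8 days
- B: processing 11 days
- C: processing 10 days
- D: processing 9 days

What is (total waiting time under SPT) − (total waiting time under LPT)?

-10

SPT (increasing processing time): A D C B.
A: waits 0, runs 0→8
D: waits 8, runs 8→17
C: waits 17, runs 17→27
B: waits 27, runs 27→38
Sum = 0+8+17+27 = 52.
LPT (decreasing processing time): B C D A.
B: waits 0, runs 0→11
C: waits 11, runs 11→21
D: waits 21, runs 21→30
A: waits 30, runs 30→38
Sum = 0+11+21+30 = 62.
Difference = 52 − 62 = -10.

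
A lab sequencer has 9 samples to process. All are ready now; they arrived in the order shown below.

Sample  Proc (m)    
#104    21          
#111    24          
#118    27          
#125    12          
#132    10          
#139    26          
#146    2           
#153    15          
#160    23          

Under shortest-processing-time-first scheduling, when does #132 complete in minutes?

SPT (increasing processing time): #146 #132 #125 #153 #104 #160 #111 #139 #118.
#146: 0→2
#132: 2→12

12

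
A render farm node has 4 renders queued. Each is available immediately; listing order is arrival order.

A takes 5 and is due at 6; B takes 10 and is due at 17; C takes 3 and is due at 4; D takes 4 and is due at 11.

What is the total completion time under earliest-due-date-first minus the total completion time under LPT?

-21

EDD (increasing due date): C A D B.
C: 0→3
A: 3→8
D: 8→12
B: 12→22
Sum = 3+8+12+22 = 45.
LPT (decreasing processing time): B A D C.
B: 0→10
A: 10→15
D: 15→19
C: 19→22
Sum = 10+15+19+22 = 66.
Difference = 45 − 66 = -21.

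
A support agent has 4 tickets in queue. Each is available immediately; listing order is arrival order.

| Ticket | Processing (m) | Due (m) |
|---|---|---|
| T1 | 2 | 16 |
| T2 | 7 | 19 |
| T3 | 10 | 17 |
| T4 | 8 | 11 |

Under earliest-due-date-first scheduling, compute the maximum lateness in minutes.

EDD (increasing due date): T4 T1 T3 T2.
T4: 0→8, due 11, lateness -3
T1: 8→10, due 16, lateness -6
T3: 10→20, due 17, lateness 3
T2: 20→27, due 19, lateness 8
Maximum = 8.

8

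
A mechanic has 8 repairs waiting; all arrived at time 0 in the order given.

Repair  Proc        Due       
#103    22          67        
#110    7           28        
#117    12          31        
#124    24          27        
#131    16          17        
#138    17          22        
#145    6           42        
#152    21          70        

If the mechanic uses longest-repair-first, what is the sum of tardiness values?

400

LPT (decreasing processing time): #124 #103 #152 #138 #131 #117 #110 #145.
#124: 0→24, due 27, tardiness 0
#103: 24→46, due 67, tardiness 0
#152: 46→67, due 70, tardiness 0
#138: 67→84, due 22, tardiness 62
#131: 84→100, due 17, tardiness 83
#117: 100→112, due 31, tardiness 81
#110: 112→119, due 28, tardiness 91
#145: 119→125, due 42, tardiness 83
Sum = 0+0+0+62+83+81+91+83 = 400.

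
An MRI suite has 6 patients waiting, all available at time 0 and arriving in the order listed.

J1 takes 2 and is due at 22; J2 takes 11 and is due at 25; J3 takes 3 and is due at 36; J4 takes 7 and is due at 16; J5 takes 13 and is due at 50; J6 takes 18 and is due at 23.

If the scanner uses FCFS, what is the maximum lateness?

31

FIFO (arrival order): J1 J2 J3 J4 J5 J6.
J1: 0→2, due 22, lateness -20
J2: 2→13, due 25, lateness -12
J3: 13→16, due 36, lateness -20
J4: 16→23, due 16, lateness 7
J5: 23→36, due 50, lateness -14
J6: 36→54, due 23, lateness 31
Maximum = 31.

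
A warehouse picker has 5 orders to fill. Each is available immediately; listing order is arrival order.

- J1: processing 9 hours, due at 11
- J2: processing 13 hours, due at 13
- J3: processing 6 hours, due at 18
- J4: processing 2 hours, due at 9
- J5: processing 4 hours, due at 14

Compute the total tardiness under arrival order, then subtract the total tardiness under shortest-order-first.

29

FIFO (arrival order): J1 J2 J3 J4 J5.
J1: 0→9, due 11, tardiness 0
J2: 9→22, due 13, tardiness 9
J3: 22→28, due 18, tardiness 10
J4: 28→30, due 9, tardiness 21
J5: 30→34, due 14, tardiness 20
Sum = 0+9+10+21+20 = 60.
SPT (increasing processing time): J4 J5 J3 J1 J2.
J4: 0→2, due 9, tardiness 0
J5: 2→6, due 14, tardiness 0
J3: 6→12, due 18, tardiness 0
J1: 12→21, due 11, tardiness 10
J2: 21→34, due 13, tardiness 21
Sum = 0+0+0+10+21 = 31.
Difference = 60 − 31 = 29.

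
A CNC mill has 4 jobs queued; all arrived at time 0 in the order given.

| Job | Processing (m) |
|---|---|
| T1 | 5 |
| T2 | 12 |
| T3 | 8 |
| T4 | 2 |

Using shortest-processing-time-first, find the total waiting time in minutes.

24

SPT (increasing processing time): T4 T1 T3 T2.
T4: waits 0, runs 0→2
T1: waits 2, runs 2→7
T3: waits 7, runs 7→15
T2: waits 15, runs 15→27
Sum = 0+2+7+15 = 24.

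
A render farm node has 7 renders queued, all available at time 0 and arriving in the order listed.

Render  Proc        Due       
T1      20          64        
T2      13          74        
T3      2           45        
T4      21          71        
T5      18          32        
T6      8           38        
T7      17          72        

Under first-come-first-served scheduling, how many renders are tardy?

FIFO (arrival order): T1 T2 T3 T4 T5 T6 T7.
T1: 0→20, due 64, tardiness 0
T2: 20→33, due 74, tardiness 0
T3: 33→35, due 45, tardiness 0
T4: 35→56, due 71, tardiness 0
T5: 56→74, due 32, tardiness 42
T6: 74→82, due 38, tardiness 44
T7: 82→99, due 72, tardiness 27
Late renders: 3.

3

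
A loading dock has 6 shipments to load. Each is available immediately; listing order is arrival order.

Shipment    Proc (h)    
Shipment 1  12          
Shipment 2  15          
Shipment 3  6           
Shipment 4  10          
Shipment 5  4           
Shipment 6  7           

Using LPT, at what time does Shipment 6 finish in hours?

44

LPT (decreasing processing time): Shipment 2 Shipment 1 Shipment 4 Shipment 6 Shipment 3 Shipment 5.
Shipment 2: 0→15
Shipment 1: 15→27
Shipment 4: 27→37
Shipment 6: 37→44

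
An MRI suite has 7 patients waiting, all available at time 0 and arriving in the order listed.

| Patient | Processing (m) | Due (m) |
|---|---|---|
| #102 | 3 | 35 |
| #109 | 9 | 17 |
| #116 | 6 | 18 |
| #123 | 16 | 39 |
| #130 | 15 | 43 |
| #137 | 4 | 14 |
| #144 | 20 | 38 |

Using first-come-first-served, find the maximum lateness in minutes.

39

FIFO (arrival order): #102 #109 #116 #123 #130 #137 #144.
#102: 0→3, due 35, lateness -32
#109: 3→12, due 17, lateness -5
#116: 12→18, due 18, lateness 0
#123: 18→34, due 39, lateness -5
#130: 34→49, due 43, lateness 6
#137: 49→53, due 14, lateness 39
#144: 53→73, due 38, lateness 35
Maximum = 39.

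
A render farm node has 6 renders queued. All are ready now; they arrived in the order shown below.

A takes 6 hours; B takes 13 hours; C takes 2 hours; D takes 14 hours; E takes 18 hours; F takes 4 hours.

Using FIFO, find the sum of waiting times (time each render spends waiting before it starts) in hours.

FIFO (arrival order): A B C D E F.
A: waits 0, runs 0→6
B: waits 6, runs 6→19
C: waits 19, runs 19→21
D: waits 21, runs 21→35
E: waits 35, runs 35→53
F: waits 53, runs 53→57
Sum = 0+6+19+21+35+53 = 134.

134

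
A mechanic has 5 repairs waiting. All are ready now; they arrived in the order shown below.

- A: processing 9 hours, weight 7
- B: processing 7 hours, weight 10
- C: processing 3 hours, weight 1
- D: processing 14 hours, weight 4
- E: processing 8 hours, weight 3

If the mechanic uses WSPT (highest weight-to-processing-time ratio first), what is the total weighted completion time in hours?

445

WSPT (decreasing weight/processing-time ratio): B A E C D.
B: finishes 7, weight 10, w·C = 70
A: finishes 16, weight 7, w·C = 112
E: finishes 24, weight 3, w·C = 72
C: finishes 27, weight 1, w·C = 27
D: finishes 41, weight 4, w·C = 164
Sum = 70+112+72+27+164 = 445.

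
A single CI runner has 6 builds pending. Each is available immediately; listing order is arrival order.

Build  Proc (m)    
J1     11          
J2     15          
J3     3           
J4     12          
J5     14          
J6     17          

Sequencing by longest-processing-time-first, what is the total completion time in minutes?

LPT (decreasing processing time): J6 J2 J5 J4 J1 J3.
J6: 0→17
J2: 17→32
J5: 32→46
J4: 46→58
J1: 58→69
J3: 69→72
Sum = 17+32+46+58+69+72 = 294.

294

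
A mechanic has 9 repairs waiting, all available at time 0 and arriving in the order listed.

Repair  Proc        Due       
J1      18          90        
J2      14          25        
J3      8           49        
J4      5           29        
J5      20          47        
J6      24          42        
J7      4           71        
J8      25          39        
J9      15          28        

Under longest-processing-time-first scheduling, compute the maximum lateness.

LPT (decreasing processing time): J8 J6 J5 J1 J9 J2 J3 J4 J7.
J8: 0→25, due 39, lateness -14
J6: 25→49, due 42, lateness 7
J5: 49→69, due 47, lateness 22
J1: 69→87, due 90, lateness -3
J9: 87→102, due 28, lateness 74
J2: 102→116, due 25, lateness 91
J3: 116→124, due 49, lateness 75
J4: 124→129, due 29, lateness 100
J7: 129→133, due 71, lateness 62
Maximum = 100.

100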